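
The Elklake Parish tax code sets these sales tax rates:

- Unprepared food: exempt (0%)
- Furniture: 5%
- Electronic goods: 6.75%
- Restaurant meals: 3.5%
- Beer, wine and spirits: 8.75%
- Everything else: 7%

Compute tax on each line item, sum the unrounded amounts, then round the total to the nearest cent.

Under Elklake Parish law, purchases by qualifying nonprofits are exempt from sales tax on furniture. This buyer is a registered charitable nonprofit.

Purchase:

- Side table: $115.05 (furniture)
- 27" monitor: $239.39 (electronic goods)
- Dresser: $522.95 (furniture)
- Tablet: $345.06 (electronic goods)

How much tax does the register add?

Side table $115.05: furniture, buyer-exempt → 0% → $0.00
27" monitor $239.39: electronic goods → 6.75% → $16.158825
Dresser $522.95: furniture, buyer-exempt → 0% → $0.00
Tablet $345.06: electronic goods → 6.75% → $23.29155
Unrounded tax sum = $39.450375 → $39.45

$39.45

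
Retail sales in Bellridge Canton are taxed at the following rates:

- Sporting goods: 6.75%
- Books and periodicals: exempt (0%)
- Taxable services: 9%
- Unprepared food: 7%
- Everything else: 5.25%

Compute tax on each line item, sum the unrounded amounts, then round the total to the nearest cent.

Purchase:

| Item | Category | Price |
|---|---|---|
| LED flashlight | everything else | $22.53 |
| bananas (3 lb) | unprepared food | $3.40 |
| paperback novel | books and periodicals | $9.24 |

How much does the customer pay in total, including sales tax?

$36.59

LED flashlight $22.53: everything else → 5.25% → $1.182825
Bananas (3 lb) $3.40: unprepared food → 7% → $0.238
Paperback novel $9.24: books and periodicals → 0% → $0.00
Subtotal = $35.17; unrounded tax = $1.420825 → $1.42; total due = $36.59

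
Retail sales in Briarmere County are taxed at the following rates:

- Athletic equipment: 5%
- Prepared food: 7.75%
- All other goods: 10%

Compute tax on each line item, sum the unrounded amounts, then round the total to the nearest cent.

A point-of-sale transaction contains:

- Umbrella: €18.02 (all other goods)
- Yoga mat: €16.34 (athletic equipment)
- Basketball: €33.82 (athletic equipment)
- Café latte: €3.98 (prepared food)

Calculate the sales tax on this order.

Umbrella €18.02: all other goods → 10% → €1.802
Yoga mat €16.34: athletic equipment → 5% → €0.817
Basketball €33.82: athletic equipment → 5% → €1.691
Café latte €3.98: prepared food → 7.75% → €0.30845
Unrounded tax sum = €4.61845 → €4.62

€4.62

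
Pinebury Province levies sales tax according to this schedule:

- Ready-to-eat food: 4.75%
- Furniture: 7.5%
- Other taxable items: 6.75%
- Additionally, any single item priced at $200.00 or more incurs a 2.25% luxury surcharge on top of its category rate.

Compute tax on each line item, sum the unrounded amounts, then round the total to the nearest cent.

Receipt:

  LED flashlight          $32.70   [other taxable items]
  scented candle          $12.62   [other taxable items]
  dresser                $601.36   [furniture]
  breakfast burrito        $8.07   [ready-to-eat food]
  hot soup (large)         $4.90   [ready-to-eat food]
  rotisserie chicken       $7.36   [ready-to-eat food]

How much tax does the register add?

$62.66

LED flashlight $32.70: other taxable items → 6.75% → $2.20725
Scented candle $12.62: other taxable items → 6.75% → $0.85185
Dresser $601.36: furniture → 7.5% + 2.25% surcharge = 9.75% → $58.6326
Breakfast burrito $8.07: ready-to-eat food → 4.75% → $0.383325
Hot soup (large) $4.90: ready-to-eat food → 4.75% → $0.23275
Rotisserie chicken $7.36: ready-to-eat food → 4.75% → $0.3496
Unrounded tax sum = $62.657375 → $62.66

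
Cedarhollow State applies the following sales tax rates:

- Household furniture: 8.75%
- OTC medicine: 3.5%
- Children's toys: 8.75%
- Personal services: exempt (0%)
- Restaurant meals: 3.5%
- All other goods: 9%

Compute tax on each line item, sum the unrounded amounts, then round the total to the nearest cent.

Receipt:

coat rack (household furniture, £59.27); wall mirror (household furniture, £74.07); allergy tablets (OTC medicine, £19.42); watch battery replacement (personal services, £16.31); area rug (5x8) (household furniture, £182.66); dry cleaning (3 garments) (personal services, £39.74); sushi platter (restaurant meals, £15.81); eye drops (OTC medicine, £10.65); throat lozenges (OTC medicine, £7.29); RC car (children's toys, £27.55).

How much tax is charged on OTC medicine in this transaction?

Allergy tablets £19.42: OTC medicine → 3.5% → £0.6797
Eye drops £10.65: OTC medicine → 3.5% → £0.37275
Throat lozenges £7.29: OTC medicine → 3.5% → £0.25515
Tax on OTC medicine: unrounded sum = £1.3076 → £1.31

£1.31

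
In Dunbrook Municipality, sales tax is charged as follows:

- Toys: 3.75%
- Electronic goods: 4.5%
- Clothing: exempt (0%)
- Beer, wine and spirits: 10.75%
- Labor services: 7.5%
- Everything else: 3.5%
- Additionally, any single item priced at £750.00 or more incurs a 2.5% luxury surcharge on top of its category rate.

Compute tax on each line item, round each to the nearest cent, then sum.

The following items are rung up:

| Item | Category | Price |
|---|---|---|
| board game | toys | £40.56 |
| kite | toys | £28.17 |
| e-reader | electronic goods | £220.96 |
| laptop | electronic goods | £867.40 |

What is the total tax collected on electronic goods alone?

£70.66

E-reader £220.96: electronic goods → 4.5% → £9.94
Laptop £867.40: electronic goods → 4.5% + 2.5% surcharge = 7% → £60.72
Tax on electronic goods = £9.94 + £60.72 = £70.66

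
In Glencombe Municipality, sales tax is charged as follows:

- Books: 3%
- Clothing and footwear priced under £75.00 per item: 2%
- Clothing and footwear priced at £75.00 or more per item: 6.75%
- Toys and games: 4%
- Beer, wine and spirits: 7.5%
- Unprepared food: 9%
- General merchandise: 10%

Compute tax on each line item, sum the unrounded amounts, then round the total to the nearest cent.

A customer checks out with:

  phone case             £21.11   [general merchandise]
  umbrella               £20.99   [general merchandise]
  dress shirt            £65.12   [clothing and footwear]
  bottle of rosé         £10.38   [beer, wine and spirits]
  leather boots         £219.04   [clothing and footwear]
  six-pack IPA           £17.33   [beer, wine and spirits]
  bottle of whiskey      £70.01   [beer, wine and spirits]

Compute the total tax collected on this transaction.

Phone case £21.11: general merchandise → 10% → £2.111
Umbrella £20.99: general merchandise → 10% → £2.099
Dress shirt £65.12: clothing and footwear, under £75.00 → 2% → £1.3024
Bottle of rosé £10.38: beer, wine and spirits → 7.5% → £0.7785
Leather boots £219.04: clothing and footwear, £75.00 or more → 6.75% → £14.7852
Six-pack IPA £17.33: beer, wine and spirits → 7.5% → £1.29975
Bottle of whiskey £70.01: beer, wine and spirits → 7.5% → £5.25075
Unrounded tax sum = £27.6266 → £27.63

£27.63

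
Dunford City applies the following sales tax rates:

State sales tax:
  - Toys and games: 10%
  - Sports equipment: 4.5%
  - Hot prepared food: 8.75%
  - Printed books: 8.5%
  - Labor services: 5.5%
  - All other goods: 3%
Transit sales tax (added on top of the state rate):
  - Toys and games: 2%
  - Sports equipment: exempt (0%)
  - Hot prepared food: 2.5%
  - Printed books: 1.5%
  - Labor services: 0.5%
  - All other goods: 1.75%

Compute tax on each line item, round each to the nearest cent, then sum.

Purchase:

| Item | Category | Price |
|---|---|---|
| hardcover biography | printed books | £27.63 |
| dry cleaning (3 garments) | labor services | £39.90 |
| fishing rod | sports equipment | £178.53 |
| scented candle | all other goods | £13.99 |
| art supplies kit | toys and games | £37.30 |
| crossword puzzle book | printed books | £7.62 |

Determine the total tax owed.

£19.08

Hardcover biography £27.63: printed books → 8.5% + 1.5% transit = 10% → £2.76
Dry cleaning (3 garments) £39.90: labor services → 5.5% + 0.5% transit = 6% → £2.39
Fishing rod £178.53: sports equipment → 4.5% + 0% transit = 4.5% → £8.03
Scented candle £13.99: all other goods → 3% + 1.75% transit = 4.75% → £0.66
Art supplies kit £37.30: toys and games → 10% + 2% transit = 12% → £4.48
Crossword puzzle book £7.62: printed books → 8.5% + 1.5% transit = 10% → £0.76
Total tax = £2.76 + £2.39 + £8.03 + £0.66 + £4.48 + £0.76 = £19.08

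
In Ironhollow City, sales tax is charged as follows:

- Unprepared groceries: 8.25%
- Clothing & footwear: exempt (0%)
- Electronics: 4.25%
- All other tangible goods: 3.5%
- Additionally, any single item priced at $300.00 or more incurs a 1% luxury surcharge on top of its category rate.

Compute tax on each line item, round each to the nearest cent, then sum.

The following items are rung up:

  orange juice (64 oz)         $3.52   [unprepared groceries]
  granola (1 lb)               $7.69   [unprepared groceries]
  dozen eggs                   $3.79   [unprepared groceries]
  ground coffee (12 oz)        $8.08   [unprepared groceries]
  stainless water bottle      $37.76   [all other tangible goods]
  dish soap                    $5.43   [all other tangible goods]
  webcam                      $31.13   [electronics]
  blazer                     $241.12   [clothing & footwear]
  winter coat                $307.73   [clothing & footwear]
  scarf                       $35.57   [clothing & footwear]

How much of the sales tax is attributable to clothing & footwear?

$3.08

Blazer $241.12: clothing & footwear → 0% → $0.00
Winter coat $307.73: clothing & footwear → 0% + 1% surcharge = 1% → $3.08
Scarf $35.57: clothing & footwear → 0% → $0.00
Tax on clothing & footwear = $0.00 + $3.08 + $0.00 = $3.08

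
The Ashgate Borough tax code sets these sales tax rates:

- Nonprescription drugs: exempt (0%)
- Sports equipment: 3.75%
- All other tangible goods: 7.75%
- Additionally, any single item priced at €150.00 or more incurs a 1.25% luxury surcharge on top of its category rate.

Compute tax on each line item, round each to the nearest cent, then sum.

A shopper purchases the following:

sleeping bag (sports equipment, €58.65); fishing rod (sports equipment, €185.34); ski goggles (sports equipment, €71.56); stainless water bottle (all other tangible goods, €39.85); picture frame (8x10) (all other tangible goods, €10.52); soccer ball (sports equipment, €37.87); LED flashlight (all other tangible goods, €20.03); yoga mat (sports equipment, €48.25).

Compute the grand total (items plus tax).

Sleeping bag €58.65: sports equipment → 3.75% → €2.20
Fishing rod €185.34: sports equipment → 3.75% + 1.25% surcharge = 5% → €9.27
Ski goggles €71.56: sports equipment → 3.75% → €2.68
Stainless water bottle €39.85: all other tangible goods → 7.75% → €3.09
Picture frame (8x10) €10.52: all other tangible goods → 7.75% → €0.82
Soccer ball €37.87: sports equipment → 3.75% → €1.42
LED flashlight €20.03: all other tangible goods → 7.75% → €1.55
Yoga mat €48.25: sports equipment → 3.75% → €1.81
Subtotal = €472.07; tax = €22.84; total due = €494.91

€494.91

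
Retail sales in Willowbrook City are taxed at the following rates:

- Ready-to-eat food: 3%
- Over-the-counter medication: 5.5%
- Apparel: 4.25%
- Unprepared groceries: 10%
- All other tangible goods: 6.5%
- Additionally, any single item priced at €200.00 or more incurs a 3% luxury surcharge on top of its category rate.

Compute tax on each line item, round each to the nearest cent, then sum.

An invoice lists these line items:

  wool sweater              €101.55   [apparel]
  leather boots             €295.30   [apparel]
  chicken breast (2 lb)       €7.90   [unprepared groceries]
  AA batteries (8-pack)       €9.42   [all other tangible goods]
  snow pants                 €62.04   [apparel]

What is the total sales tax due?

Wool sweater €101.55: apparel → 4.25% → €4.32
Leather boots €295.30: apparel → 4.25% + 3% surcharge = 7.25% → €21.41
Chicken breast (2 lb) €7.90: unprepared groceries → 10% → €0.79
AA batteries (8-pack) €9.42: all other tangible goods → 6.5% → €0.61
Snow pants €62.04: apparel → 4.25% → €2.64
Total tax = €4.32 + €21.41 + €0.79 + €0.61 + €2.64 = €29.77

€29.77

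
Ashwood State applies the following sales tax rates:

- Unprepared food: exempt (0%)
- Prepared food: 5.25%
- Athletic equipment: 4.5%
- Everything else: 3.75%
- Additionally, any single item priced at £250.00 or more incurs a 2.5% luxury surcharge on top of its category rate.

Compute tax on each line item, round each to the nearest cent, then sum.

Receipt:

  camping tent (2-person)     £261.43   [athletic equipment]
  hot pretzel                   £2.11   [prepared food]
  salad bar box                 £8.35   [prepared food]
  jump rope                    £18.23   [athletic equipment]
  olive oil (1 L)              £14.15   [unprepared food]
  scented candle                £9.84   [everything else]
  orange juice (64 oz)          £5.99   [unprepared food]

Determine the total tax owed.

Camping tent (2-person) £261.43: athletic equipment → 4.5% + 2.5% surcharge = 7% → £18.30
Hot pretzel £2.11: prepared food → 5.25% → £0.11
Salad bar box £8.35: prepared food → 5.25% → £0.44
Jump rope £18.23: athletic equipment → 4.5% → £0.82
Olive oil (1 L) £14.15: unprepared food → 0% → £0.00
Scented candle £9.84: everything else → 3.75% → £0.37
Orange juice (64 oz) £5.99: unprepared food → 0% → £0.00
Total tax = £18.30 + £0.11 + £0.44 + £0.82 + £0.37 = £20.04

£20.04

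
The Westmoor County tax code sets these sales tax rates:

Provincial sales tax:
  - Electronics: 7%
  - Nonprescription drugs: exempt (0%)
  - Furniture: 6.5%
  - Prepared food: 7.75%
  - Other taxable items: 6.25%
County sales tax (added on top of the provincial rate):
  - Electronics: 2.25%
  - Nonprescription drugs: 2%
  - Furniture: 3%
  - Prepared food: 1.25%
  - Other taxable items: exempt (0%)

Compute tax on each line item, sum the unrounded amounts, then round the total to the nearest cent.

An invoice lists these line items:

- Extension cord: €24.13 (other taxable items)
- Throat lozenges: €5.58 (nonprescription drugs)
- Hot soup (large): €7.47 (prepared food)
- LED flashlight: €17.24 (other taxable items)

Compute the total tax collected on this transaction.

€3.37

Extension cord €24.13: other taxable items → 6.25% + 0% county = 6.25% → €1.508125
Throat lozenges €5.58: nonprescription drugs → 0% + 2% county = 2% → €0.1116
Hot soup (large) €7.47: prepared food → 7.75% + 1.25% county = 9% → €0.6723
LED flashlight €17.24: other taxable items → 6.25% + 0% county = 6.25% → €1.0775
Unrounded tax sum = €3.369525 → €3.37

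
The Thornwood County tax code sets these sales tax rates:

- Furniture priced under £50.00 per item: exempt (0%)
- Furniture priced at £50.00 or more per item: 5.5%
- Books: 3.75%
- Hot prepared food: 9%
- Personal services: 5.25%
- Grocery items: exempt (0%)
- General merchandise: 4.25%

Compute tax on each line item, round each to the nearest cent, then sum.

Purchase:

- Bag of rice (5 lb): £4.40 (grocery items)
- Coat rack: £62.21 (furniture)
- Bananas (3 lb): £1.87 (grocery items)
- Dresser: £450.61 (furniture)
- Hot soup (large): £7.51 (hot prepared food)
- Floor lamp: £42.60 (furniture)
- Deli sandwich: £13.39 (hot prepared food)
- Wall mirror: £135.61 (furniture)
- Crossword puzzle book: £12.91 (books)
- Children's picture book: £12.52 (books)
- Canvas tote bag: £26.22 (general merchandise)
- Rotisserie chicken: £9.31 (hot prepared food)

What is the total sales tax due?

£40.45

Bag of rice (5 lb) £4.40: grocery items → 0% → £0.00
Coat rack £62.21: furniture, £50.00 or more → 5.5% → £3.42
Bananas (3 lb) £1.87: grocery items → 0% → £0.00
Dresser £450.61: furniture, £50.00 or more → 5.5% → £24.78
Hot soup (large) £7.51: hot prepared food → 9% → £0.68
Floor lamp £42.60: furniture, under £50.00 → 0% → £0.00
Deli sandwich £13.39: hot prepared food → 9% → £1.21
Wall mirror £135.61: furniture, £50.00 or more → 5.5% → £7.46
Crossword puzzle book £12.91: books → 3.75% → £0.48
Children's picture book £12.52: books → 3.75% → £0.47
Canvas tote bag £26.22: general merchandise → 4.25% → £1.11
Rotisserie chicken £9.31: hot prepared food → 9% → £0.84
Total tax = £3.42 + £24.78 + £0.68 + £1.21 + £7.46 + £0.48 + £0.47 + £1.11 + £0.84 = £40.45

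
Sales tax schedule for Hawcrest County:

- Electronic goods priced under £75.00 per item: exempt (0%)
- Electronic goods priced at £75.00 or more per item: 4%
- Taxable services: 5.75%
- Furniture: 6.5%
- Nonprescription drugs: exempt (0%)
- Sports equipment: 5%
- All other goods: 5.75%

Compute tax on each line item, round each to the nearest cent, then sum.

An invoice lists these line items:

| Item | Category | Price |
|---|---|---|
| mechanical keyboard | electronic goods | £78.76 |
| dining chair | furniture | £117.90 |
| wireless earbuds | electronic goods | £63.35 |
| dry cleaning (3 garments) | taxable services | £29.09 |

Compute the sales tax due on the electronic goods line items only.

Mechanical keyboard £78.76: electronic goods, £75.00 or more → 4% → £3.15
Wireless earbuds £63.35: electronic goods, under £75.00 → 0% → £0.00
Tax on electronic goods = £3.15 + £0.00 = £3.15

£3.15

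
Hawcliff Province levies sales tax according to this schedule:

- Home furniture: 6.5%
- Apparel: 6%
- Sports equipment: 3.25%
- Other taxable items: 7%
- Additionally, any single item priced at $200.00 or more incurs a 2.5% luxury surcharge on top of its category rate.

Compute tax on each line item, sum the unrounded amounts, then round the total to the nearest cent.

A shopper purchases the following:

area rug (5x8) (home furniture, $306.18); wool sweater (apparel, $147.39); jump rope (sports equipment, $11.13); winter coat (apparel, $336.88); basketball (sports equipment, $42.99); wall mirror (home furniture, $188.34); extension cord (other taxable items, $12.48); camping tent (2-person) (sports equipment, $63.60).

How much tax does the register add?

Area rug (5x8) $306.18: home furniture → 6.5% + 2.5% surcharge = 9% → $27.5562
Wool sweater $147.39: apparel → 6% → $8.8434
Jump rope $11.13: sports equipment → 3.25% → $0.361725
Winter coat $336.88: apparel → 6% + 2.5% surcharge = 8.5% → $28.6348
Basketball $42.99: sports equipment → 3.25% → $1.397175
Wall mirror $188.34: home furniture → 6.5% → $12.2421
Extension cord $12.48: other taxable items → 7% → $0.8736
Camping tent (2-person) $63.60: sports equipment → 3.25% → $2.067
Unrounded tax sum = $81.976 → $81.98

$81.98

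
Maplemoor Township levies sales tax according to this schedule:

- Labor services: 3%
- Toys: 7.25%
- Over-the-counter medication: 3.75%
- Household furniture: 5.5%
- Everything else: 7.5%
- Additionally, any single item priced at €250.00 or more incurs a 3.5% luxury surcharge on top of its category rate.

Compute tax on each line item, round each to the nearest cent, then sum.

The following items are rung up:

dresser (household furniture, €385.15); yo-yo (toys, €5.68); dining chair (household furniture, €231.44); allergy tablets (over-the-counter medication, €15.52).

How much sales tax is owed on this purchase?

€48.38

Dresser €385.15: household furniture → 5.5% + 3.5% surcharge = 9% → €34.66
Yo-yo €5.68: toys → 7.25% → €0.41
Dining chair €231.44: household furniture → 5.5% → €12.73
Allergy tablets €15.52: over-the-counter medication → 3.75% → €0.58
Total tax = €34.66 + €0.41 + €12.73 + €0.58 = €48.38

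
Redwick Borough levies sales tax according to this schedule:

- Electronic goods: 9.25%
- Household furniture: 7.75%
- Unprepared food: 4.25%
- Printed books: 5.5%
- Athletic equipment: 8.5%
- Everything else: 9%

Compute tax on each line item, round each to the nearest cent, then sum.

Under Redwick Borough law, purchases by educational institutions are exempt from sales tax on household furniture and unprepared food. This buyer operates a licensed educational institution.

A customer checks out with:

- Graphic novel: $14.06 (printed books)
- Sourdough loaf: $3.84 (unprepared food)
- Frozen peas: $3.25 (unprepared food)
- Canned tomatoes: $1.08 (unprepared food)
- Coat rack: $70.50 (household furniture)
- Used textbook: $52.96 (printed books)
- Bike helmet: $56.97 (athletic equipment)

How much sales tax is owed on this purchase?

$8.52

Graphic novel $14.06: printed books → 5.5% → $0.77
Sourdough loaf $3.84: unprepared food, buyer-exempt → 0% → $0.00
Frozen peas $3.25: unprepared food, buyer-exempt → 0% → $0.00
Canned tomatoes $1.08: unprepared food, buyer-exempt → 0% → $0.00
Coat rack $70.50: household furniture, buyer-exempt → 0% → $0.00
Used textbook $52.96: printed books → 5.5% → $2.91
Bike helmet $56.97: athletic equipment → 8.5% → $4.84
Total tax = $0.77 + $2.91 + $4.84 = $8.52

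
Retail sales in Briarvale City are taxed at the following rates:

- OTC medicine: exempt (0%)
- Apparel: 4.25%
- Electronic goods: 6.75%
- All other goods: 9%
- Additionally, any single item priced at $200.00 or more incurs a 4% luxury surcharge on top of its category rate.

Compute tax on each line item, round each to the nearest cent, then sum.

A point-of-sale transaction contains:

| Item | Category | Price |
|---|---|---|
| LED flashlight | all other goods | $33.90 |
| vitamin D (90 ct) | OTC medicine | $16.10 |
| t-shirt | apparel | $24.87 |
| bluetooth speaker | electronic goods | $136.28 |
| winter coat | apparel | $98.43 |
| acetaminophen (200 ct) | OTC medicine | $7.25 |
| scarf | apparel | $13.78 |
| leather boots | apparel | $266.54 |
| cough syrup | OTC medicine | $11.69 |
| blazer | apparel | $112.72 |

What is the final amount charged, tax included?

LED flashlight $33.90: all other goods → 9% → $3.05
Vitamin D (90 ct) $16.10: OTC medicine → 0% → $0.00
T-shirt $24.87: apparel → 4.25% → $1.06
Bluetooth speaker $136.28: electronic goods → 6.75% → $9.20
Winter coat $98.43: apparel → 4.25% → $4.18
Acetaminophen (200 ct) $7.25: OTC medicine → 0% → $0.00
Scarf $13.78: apparel → 4.25% → $0.59
Leather boots $266.54: apparel → 4.25% + 4% surcharge = 8.25% → $21.99
Cough syrup $11.69: OTC medicine → 0% → $0.00
Blazer $112.72: apparel → 4.25% → $4.79
Subtotal = $721.56; tax = $44.86; total due = $766.42

$766.42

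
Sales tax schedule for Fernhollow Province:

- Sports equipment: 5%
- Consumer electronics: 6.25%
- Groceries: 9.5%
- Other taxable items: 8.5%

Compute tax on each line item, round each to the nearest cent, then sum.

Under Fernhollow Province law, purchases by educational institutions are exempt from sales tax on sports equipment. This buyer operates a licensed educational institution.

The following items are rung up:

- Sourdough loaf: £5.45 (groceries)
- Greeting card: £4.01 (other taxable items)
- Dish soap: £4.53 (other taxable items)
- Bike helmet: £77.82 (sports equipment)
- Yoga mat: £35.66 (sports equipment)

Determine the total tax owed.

£1.25

Sourdough loaf £5.45: groceries → 9.5% → £0.52
Greeting card £4.01: other taxable items → 8.5% → £0.34
Dish soap £4.53: other taxable items → 8.5% → £0.39
Bike helmet £77.82: sports equipment, buyer-exempt → 0% → £0.00
Yoga mat £35.66: sports equipment, buyer-exempt → 0% → £0.00
Total tax = £0.52 + £0.34 + £0.39 = £1.25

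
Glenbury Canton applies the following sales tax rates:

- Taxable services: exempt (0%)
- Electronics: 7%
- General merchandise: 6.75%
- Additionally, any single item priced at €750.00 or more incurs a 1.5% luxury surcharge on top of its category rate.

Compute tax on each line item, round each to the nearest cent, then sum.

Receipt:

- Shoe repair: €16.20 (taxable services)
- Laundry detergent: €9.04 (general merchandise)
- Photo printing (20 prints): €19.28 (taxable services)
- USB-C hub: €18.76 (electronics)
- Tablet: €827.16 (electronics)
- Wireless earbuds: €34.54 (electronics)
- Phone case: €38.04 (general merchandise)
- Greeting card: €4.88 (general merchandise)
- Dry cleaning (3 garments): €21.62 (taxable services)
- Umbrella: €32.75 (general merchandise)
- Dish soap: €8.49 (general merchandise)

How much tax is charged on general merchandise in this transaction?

Laundry detergent €9.04: general merchandise → 6.75% → €0.61
Phone case €38.04: general merchandise → 6.75% → €2.57
Greeting card €4.88: general merchandise → 6.75% → €0.33
Umbrella €32.75: general merchandise → 6.75% → €2.21
Dish soap €8.49: general merchandise → 6.75% → €0.57
Tax on general merchandise = €0.61 + €2.57 + €0.33 + €2.21 + €0.57 = €6.29

€6.29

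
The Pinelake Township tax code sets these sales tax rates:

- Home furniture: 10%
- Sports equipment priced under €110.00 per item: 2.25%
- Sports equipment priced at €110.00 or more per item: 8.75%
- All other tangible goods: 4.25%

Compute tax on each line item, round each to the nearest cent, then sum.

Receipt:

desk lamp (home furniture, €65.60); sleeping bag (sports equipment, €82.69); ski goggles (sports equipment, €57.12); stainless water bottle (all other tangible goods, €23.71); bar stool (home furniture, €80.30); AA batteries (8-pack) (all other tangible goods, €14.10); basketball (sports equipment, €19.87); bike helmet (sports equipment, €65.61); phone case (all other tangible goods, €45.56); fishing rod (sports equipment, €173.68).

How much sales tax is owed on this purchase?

Desk lamp €65.60: home furniture → 10% → €6.56
Sleeping bag €82.69: sports equipment, under €110.00 → 2.25% → €1.86
Ski goggles €57.12: sports equipment, under €110.00 → 2.25% → €1.29
Stainless water bottle €23.71: all other tangible goods → 4.25% → €1.01
Bar stool €80.30: home furniture → 10% → €8.03
AA batteries (8-pack) €14.10: all other tangible goods → 4.25% → €0.60
Basketball €19.87: sports equipment, under €110.00 → 2.25% → €0.45
Bike helmet €65.61: sports equipment, under €110.00 → 2.25% → €1.48
Phone case €45.56: all other tangible goods → 4.25% → €1.94
Fishing rod €173.68: sports equipment, €110.00 or more → 8.75% → €15.20
Total tax = €6.56 + €1.86 + €1.29 + €1.01 + €8.03 + €0.60 + €0.45 + €1.48 + €1.94 + €15.20 = €38.42

€38.42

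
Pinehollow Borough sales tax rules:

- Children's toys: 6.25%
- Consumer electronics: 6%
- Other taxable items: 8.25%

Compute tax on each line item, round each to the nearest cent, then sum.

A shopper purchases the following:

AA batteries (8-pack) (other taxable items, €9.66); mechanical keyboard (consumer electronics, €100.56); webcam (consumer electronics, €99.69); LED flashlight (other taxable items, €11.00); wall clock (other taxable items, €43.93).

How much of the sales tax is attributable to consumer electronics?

Mechanical keyboard €100.56: consumer electronics → 6% → €6.03
Webcam €99.69: consumer electronics → 6% → €5.98
Tax on consumer electronics = €6.03 + €5.98 = €12.01

€12.01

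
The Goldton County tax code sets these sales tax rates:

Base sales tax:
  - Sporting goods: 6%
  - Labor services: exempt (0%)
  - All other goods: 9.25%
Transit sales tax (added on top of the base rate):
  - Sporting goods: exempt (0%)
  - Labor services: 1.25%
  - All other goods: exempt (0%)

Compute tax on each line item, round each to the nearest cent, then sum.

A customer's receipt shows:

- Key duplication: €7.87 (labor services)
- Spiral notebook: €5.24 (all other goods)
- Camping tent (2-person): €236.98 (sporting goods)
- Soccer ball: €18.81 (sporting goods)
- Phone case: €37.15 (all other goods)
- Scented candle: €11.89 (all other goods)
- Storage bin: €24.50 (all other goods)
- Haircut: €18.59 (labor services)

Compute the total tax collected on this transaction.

€22.97

Key duplication €7.87: labor services → 0% + 1.25% transit = 1.25% → €0.10
Spiral notebook €5.24: all other goods → 9.25% + 0% transit = 9.25% → €0.48
Camping tent (2-person) €236.98: sporting goods → 6% + 0% transit = 6% → €14.22
Soccer ball €18.81: sporting goods → 6% + 0% transit = 6% → €1.13
Phone case €37.15: all other goods → 9.25% + 0% transit = 9.25% → €3.44
Scented candle €11.89: all other goods → 9.25% + 0% transit = 9.25% → €1.10
Storage bin €24.50: all other goods → 9.25% + 0% transit = 9.25% → €2.27
Haircut €18.59: labor services → 0% + 1.25% transit = 1.25% → €0.23
Total tax = €0.10 + €0.48 + €14.22 + €1.13 + €3.44 + €1.10 + €2.27 + €0.23 = €22.97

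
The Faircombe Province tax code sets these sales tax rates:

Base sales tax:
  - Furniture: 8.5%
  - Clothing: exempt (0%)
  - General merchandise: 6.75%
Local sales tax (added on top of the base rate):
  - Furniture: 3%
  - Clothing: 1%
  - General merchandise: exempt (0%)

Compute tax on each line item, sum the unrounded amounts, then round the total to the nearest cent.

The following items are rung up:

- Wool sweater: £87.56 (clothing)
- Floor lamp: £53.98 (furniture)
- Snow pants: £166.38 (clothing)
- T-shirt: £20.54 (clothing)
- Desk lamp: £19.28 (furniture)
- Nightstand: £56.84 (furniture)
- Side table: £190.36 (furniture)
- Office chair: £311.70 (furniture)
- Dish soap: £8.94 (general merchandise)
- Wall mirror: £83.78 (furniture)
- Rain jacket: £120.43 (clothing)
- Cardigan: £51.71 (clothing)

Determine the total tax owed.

£87.40

Wool sweater £87.56: clothing → 0% + 1% local = 1% → £0.8756
Floor lamp £53.98: furniture → 8.5% + 3% local = 11.5% → £6.2077
Snow pants £166.38: clothing → 0% + 1% local = 1% → £1.6638
T-shirt £20.54: clothing → 0% + 1% local = 1% → £0.2054
Desk lamp £19.28: furniture → 8.5% + 3% local = 11.5% → £2.2172
Nightstand £56.84: furniture → 8.5% + 3% local = 11.5% → £6.5366
Side table £190.36: furniture → 8.5% + 3% local = 11.5% → £21.8914
Office chair £311.70: furniture → 8.5% + 3% local = 11.5% → £35.8455
Dish soap £8.94: general merchandise → 6.75% + 0% local = 6.75% → £0.60345
Wall mirror £83.78: furniture → 8.5% + 3% local = 11.5% → £9.6347
Rain jacket £120.43: clothing → 0% + 1% local = 1% → £1.2043
Cardigan £51.71: clothing → 0% + 1% local = 1% → £0.5171
Unrounded tax sum = £87.40275 → £87.40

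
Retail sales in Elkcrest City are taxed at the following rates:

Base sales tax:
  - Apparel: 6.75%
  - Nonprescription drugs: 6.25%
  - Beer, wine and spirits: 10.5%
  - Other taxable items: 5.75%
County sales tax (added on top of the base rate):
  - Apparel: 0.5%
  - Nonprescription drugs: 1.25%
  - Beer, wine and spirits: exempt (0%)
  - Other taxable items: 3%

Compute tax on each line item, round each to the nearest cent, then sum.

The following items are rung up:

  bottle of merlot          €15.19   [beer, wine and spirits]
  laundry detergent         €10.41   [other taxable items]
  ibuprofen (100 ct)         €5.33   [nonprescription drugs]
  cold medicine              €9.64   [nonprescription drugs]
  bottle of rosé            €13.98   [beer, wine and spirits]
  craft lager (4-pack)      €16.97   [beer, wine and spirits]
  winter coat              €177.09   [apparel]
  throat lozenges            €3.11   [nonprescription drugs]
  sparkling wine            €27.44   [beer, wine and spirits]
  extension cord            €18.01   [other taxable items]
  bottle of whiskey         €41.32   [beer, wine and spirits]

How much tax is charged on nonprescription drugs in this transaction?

€1.35

Ibuprofen (100 ct) €5.33: nonprescription drugs → 6.25% + 1.25% county = 7.5% → €0.40
Cold medicine €9.64: nonprescription drugs → 6.25% + 1.25% county = 7.5% → €0.72
Throat lozenges €3.11: nonprescription drugs → 6.25% + 1.25% county = 7.5% → €0.23
Tax on nonprescription drugs = €0.40 + €0.72 + €0.23 = €1.35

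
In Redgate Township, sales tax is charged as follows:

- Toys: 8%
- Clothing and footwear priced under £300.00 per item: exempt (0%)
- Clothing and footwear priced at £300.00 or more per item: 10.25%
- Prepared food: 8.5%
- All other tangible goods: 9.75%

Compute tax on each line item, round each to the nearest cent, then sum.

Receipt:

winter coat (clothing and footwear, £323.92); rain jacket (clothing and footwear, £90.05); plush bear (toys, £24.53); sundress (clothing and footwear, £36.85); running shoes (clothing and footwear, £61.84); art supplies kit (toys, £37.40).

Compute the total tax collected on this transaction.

£38.15

Winter coat £323.92: clothing and footwear, £300.00 or more → 10.25% → £33.20
Rain jacket £90.05: clothing and footwear, under £300.00 → 0% → £0.00
Plush bear £24.53: toys → 8% → £1.96
Sundress £36.85: clothing and footwear, under £300.00 → 0% → £0.00
Running shoes £61.84: clothing and footwear, under £300.00 → 0% → £0.00
Art supplies kit £37.40: toys → 8% → £2.99
Total tax = £33.20 + £1.96 + £2.99 = £38.15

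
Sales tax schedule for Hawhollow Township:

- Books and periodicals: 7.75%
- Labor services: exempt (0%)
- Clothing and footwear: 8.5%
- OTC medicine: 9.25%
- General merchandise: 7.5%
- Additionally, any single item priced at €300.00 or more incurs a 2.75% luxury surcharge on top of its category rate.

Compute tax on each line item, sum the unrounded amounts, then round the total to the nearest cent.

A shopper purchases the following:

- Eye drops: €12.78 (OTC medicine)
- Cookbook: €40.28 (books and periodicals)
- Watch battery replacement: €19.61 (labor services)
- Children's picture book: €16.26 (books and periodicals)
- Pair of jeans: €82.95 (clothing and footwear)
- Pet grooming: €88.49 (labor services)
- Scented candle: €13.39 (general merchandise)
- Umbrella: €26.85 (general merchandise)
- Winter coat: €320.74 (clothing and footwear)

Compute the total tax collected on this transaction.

Eye drops €12.78: OTC medicine → 9.25% → €1.18215
Cookbook €40.28: books and periodicals → 7.75% → €3.1217
Watch battery replacement €19.61: labor services → 0% → €0.00
Children's picture book €16.26: books and periodicals → 7.75% → €1.26015
Pair of jeans €82.95: clothing and footwear → 8.5% → €7.05075
Pet grooming €88.49: labor services → 0% → €0.00
Scented candle €13.39: general merchandise → 7.5% → €1.00425
Umbrella €26.85: general merchandise → 7.5% → €2.01375
Winter coat €320.74: clothing and footwear → 8.5% + 2.75% surcharge = 11.25% → €36.08325
Unrounded tax sum = €51.716 → €51.72

€51.72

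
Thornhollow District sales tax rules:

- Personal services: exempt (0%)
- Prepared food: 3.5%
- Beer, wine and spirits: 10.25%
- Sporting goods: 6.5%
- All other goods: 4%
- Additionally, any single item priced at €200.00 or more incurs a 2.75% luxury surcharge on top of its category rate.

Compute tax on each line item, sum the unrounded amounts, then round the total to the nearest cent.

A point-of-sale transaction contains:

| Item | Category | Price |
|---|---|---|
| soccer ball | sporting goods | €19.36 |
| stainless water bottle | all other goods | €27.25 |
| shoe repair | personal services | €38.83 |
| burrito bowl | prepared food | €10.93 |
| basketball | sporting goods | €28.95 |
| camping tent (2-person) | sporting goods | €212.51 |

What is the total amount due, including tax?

€362.10

Soccer ball €19.36: sporting goods → 6.5% → €1.2584
Stainless water bottle €27.25: all other goods → 4% → €1.09
Shoe repair €38.83: personal services → 0% → €0.00
Burrito bowl €10.93: prepared food → 3.5% → €0.38255
Basketball €28.95: sporting goods → 6.5% → €1.88175
Camping tent (2-person) €212.51: sporting goods → 6.5% + 2.75% surcharge = 9.25% → €19.657175
Subtotal = €337.83; unrounded tax = €24.269875 → €24.27; total due = €362.10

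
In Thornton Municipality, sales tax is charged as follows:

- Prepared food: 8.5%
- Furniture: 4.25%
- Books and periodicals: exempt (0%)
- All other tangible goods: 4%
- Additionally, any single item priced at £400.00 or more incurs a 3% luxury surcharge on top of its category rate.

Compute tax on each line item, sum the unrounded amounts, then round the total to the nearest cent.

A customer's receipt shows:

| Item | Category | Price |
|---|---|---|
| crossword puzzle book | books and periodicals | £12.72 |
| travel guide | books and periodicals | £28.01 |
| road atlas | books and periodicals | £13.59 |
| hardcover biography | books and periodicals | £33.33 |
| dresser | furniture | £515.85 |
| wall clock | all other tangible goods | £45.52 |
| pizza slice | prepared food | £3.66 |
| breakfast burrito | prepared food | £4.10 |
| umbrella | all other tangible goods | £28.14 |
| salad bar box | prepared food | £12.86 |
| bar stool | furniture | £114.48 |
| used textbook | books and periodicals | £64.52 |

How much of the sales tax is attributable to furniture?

£42.26

Dresser £515.85: furniture → 4.25% + 3% surcharge = 7.25% → £37.399125
Bar stool £114.48: furniture → 4.25% → £4.8654
Tax on furniture: unrounded sum = £42.264525 → £42.26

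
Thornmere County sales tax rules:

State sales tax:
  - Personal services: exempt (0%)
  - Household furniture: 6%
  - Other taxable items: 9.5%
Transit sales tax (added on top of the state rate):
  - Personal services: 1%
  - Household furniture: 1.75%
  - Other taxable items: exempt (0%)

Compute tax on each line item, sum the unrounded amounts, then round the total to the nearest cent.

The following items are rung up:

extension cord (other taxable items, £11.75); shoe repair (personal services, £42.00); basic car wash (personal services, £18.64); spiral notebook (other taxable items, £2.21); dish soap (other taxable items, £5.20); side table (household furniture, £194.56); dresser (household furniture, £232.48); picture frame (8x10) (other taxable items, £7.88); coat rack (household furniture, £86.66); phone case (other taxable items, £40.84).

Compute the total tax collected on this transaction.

£46.87

Extension cord £11.75: other taxable items → 9.5% + 0% transit = 9.5% → £1.11625
Shoe repair £42.00: personal services → 0% + 1% transit = 1% → £0.42
Basic car wash £18.64: personal services → 0% + 1% transit = 1% → £0.1864
Spiral notebook £2.21: other taxable items → 9.5% + 0% transit = 9.5% → £0.20995
Dish soap £5.20: other taxable items → 9.5% + 0% transit = 9.5% → £0.494
Side table £194.56: household furniture → 6% + 1.75% transit = 7.75% → £15.0784
Dresser £232.48: household furniture → 6% + 1.75% transit = 7.75% → £18.0172
Picture frame (8x10) £7.88: other taxable items → 9.5% + 0% transit = 9.5% → £0.7486
Coat rack £86.66: household furniture → 6% + 1.75% transit = 7.75% → £6.71615
Phone case £40.84: other taxable items → 9.5% + 0% transit = 9.5% → £3.8798
Unrounded tax sum = £46.86675 → £46.87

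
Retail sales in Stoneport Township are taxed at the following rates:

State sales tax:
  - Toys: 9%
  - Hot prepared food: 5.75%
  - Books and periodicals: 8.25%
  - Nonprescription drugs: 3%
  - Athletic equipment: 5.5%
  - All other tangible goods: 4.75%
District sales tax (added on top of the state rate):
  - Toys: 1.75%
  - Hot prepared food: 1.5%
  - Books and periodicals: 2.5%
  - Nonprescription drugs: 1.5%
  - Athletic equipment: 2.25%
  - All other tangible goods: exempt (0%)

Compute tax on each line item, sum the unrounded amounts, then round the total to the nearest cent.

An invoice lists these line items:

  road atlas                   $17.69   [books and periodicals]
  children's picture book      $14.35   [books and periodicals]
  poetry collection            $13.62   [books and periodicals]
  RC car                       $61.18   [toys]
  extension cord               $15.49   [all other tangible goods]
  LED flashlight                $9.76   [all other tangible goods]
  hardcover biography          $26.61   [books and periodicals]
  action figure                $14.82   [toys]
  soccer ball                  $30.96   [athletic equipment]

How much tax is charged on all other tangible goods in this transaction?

Extension cord $15.49: all other tangible goods → 4.75% + 0% district = 4.75% → $0.735775
LED flashlight $9.76: all other tangible goods → 4.75% + 0% district = 4.75% → $0.4636
Tax on all other tangible goods: unrounded sum = $1.199375 → $1.20

$1.20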